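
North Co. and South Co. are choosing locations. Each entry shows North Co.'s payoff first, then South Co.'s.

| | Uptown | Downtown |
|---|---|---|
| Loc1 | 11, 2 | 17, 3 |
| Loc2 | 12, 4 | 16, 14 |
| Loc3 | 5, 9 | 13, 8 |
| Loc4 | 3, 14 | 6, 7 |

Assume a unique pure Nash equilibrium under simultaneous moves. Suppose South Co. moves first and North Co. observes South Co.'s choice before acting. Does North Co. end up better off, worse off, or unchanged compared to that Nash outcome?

Work backward from North Co.'s decision.
- Uptown → North Co. plays Loc2 (best of 11, 12, 5, 3); South Co. gets 4.
- Downtown → North Co. plays Loc1 (best of 17, 16, 13, 6); South Co. gets 3.
Among 4, 3, the best is 4 at Uptown. Subgame-perfect outcome: (Loc2, Uptown) with payoffs (12, 4).
Under simultaneous play:
North Co.'s best replies: Uptown→Loc2; Downtown→Loc1.
South Co.'s best replies: Loc1→Downtown; Loc2→Downtown; Loc3→Uptown; Loc4→Uptown.
Only (Loc1, Downtown) has each player best-responding; Nash payoffs (17, 3).
North Co. earns 12 sequentially versus 17 at the Nash outcome: worse off.

worse off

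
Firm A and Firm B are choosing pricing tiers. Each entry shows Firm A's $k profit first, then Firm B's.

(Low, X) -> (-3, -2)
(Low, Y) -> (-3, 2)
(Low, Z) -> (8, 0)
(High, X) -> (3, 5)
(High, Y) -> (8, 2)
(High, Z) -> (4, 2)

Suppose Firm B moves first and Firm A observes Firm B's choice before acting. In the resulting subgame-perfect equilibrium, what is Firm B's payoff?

Solve by backward induction (Firm B leads).
- X → Firm A plays High (best of -3, 3); Firm B gets 5.
- Y → Firm A plays High (best of -3, 8); Firm B gets 2.
- Z → Firm A plays Low (best of 8, 4); Firm B gets 0.
Among 5, 2, 0, the best is 5 at X. Subgame-perfect outcome: (High, X) with payoffs (3, 5).

5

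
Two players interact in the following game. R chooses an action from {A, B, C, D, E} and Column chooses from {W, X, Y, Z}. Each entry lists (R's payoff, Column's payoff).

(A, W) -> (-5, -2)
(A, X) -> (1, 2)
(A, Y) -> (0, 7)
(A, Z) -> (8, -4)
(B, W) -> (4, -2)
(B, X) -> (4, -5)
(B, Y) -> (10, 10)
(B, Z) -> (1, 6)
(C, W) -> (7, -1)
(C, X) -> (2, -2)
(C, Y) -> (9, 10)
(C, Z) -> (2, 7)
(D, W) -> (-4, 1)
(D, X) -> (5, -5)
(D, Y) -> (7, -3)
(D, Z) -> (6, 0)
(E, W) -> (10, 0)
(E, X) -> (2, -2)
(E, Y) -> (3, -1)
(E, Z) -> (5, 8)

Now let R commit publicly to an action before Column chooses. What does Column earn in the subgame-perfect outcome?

Work backward from Column's decision.
- A → Column plays Y (best of -2, 2, 7, -4); R gets 0.
- B → Column plays Y (best of -2, -5, 10, 6); R gets 10.
- C → Column plays Y (best of -1, -2, 10, 7); R gets 9.
- D → Column plays W (best of 1, -5, -3, 0); R gets -4.
- E → Column plays Z (best of 0, -2, -1, 8); R gets 5.
R's induced payoffs are 0, 10, 9, -4, 5, so R commits to B. Subgame-perfect outcome: (B, Y) with payoffs (10, 10).

10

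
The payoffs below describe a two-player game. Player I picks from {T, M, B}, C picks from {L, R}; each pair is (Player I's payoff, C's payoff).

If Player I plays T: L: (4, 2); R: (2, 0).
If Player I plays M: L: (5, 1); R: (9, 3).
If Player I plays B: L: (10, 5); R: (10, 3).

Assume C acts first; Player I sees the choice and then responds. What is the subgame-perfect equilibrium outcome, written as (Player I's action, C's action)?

Player I best-responds to each possible C move:
- L → Player I plays B (best of 4, 5, 10); C gets 5.
- R → Player I plays B (best of 2, 9, 10); C gets 3.
Among 5, 3, the best is 5 at L. Subgame-perfect outcome: (B, L) with payoffs (10, 5).

(B, L)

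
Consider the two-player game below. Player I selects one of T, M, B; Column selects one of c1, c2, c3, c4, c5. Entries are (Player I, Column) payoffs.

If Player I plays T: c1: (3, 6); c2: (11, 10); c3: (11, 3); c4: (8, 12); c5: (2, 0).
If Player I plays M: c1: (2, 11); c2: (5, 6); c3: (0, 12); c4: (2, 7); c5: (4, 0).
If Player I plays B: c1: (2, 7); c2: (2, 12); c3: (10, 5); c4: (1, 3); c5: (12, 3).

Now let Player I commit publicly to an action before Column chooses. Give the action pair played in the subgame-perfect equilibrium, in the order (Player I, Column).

(T, c4)

Work backward from Column's decision.
- T: Column compares 6, 10, 3, 12, 0 and picks c4; Player I would get 8.
- M: Column compares 11, 6, 12, 7, 0 and picks c3; Player I would get 0.
- B: Column compares 7, 12, 5, 3, 3 and picks c2; Player I would get 2.
Maximizing over 8, 0, 2, Player I chooses T. Subgame-perfect outcome: (T, c4) with payoffs (8, 12).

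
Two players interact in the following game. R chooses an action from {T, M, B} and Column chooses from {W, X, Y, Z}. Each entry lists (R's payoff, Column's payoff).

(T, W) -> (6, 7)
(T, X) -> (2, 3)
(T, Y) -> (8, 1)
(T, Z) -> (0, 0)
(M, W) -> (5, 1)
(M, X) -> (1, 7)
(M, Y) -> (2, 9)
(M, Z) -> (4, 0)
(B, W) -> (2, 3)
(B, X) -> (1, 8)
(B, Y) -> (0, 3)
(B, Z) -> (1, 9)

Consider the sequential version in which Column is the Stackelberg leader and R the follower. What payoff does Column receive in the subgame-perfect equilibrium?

7

Solve by backward induction (Column leads).
- W → R plays T (best of 6, 5, 2); Column gets 7.
- X → R plays T (best of 2, 1, 1); Column gets 3.
- Y → R plays T (best of 8, 2, 0); Column gets 1.
- Z → R plays M (best of 0, 4, 1); Column gets 0.
Among 7, 3, 1, 0, the best is 7 at W. Subgame-perfect outcome: (T, W) with payoffs (6, 7).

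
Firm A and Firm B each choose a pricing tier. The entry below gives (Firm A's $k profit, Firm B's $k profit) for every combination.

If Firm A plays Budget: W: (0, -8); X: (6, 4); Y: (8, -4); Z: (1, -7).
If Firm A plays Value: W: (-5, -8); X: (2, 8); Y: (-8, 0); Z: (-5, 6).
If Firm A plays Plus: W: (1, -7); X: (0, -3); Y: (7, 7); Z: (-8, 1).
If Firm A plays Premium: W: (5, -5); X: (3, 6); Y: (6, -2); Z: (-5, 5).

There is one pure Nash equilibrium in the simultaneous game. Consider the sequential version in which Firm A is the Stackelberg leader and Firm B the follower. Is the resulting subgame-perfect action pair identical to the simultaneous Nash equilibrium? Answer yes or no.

no

Backward induction with Firm A moving first.
- Budget: BR = X, leader payoff 6.
- Value: BR = X, leader payoff 2.
- Plus: BR = Y, leader payoff 7.
- Premium: BR = X, leader payoff 3.
Maximizing over 6, 2, 7, 3, Firm A chooses Plus. Subgame-perfect outcome: (Plus, Y) with payoffs (7, 7).
For the simultaneous game, intersect best replies.
Firm A's best replies: W→Premium; X→Budget; Y→Budget; Z→Budget.
Firm B's best replies: Budget→X; Value→X; Plus→Y; Premium→X.
Only (Budget, X) has each player best-responding; Nash payoffs (6, 4).
Sequential outcome (Plus, Y) differs from the Nash profile (Budget, X).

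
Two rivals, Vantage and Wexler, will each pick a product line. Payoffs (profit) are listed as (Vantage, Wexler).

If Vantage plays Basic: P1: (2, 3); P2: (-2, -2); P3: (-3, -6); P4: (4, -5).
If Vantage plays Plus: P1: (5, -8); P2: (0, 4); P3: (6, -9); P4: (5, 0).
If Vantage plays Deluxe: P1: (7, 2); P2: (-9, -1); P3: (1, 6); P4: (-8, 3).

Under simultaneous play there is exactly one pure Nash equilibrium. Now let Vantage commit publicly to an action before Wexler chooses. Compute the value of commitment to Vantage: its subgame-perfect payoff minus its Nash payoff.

2

Backward induction with Vantage moving first.
- Basic: BR = P1, leader payoff 2.
- Plus: BR = P2, leader payoff 0.
- Deluxe: BR = P3, leader payoff 1.
Vantage's induced payoffs are 2, 0, 1, so Vantage commits to Basic. Subgame-perfect outcome: (Basic, P1) with payoffs (2, 3).
Now find the simultaneous Nash equilibrium.
Vantage's best replies: P1→Deluxe; P2→Plus; P3→Plus; P4→Plus.
Wexler's best replies: Basic→P1; Plus→P2; Deluxe→P3.
Only (Plus, P2) has each player best-responding; Nash payoffs (0, 4).
Vantage's commitment gain: 2 − 0 = 2.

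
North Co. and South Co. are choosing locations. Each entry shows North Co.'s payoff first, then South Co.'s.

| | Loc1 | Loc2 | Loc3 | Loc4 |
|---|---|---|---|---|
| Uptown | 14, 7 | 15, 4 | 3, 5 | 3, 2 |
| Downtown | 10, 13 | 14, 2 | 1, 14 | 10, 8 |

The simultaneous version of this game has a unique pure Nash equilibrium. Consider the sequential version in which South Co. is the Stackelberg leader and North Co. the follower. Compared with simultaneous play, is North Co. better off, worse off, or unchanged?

worse off

Work backward from North Co.'s decision.
- Loc1: BR = Uptown, leader payoff 7.
- Loc2: BR = Uptown, leader payoff 4.
- Loc3: BR = Uptown, leader payoff 5.
- Loc4: BR = Downtown, leader payoff 8.
Maximizing over 7, 4, 5, 8, South Co. chooses Loc4. Subgame-perfect outcome: (Downtown, Loc4) with payoffs (10, 8).
For the simultaneous game, intersect best replies.
North Co.'s best replies: Loc1→Uptown; Loc2→Uptown; Loc3→Uptown; Loc4→Downtown.
South Co.'s best replies: Uptown→Loc1; Downtown→Loc3.
Only (Uptown, Loc1) has each player best-responding; Nash payoffs (14, 7).
North Co. earns 10 sequentially versus 14 at the Nash outcome: worse off.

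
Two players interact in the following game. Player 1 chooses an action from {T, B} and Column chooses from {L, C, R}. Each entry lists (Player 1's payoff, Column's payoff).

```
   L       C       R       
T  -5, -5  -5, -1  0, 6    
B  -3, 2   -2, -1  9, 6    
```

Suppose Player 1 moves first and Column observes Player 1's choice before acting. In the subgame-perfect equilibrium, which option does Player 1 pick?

B

Work backward from Column's decision.
- T: Column compares -5, -1, 6 and picks R; Player 1 would get 0.
- B: Column compares 2, -1, 6 and picks R; Player 1 would get 9.
Maximizing over 0, 9, Player 1 chooses B. Subgame-perfect outcome: (B, R) with payoffs (9, 6).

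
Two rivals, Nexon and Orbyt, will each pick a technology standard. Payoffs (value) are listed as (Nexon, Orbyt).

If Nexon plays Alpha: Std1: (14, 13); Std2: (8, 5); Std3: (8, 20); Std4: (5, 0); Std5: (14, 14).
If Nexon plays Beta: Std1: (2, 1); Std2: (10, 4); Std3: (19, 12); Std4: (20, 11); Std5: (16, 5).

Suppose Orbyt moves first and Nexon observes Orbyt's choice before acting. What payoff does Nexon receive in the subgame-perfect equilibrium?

14

Backward induction with Orbyt moving first.
- Std1: BR = Alpha, leader payoff 13.
- Std2: BR = Beta, leader payoff 4.
- Std3: BR = Beta, leader payoff 12.
- Std4: BR = Beta, leader payoff 11.
- Std5: BR = Beta, leader payoff 5.
Maximizing over 13, 4, 12, 11, 5, Orbyt chooses Std1. Subgame-perfect outcome: (Alpha, Std1) with payoffs (14, 13).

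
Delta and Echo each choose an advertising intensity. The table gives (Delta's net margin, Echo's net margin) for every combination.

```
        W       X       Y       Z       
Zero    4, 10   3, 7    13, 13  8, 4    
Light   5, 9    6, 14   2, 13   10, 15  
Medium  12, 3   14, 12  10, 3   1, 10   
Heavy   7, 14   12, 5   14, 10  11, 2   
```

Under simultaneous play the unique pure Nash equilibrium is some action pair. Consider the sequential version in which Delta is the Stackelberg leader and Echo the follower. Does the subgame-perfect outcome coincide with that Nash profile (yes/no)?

yes

Work backward from Echo's decision.
- Zero: BR = Y, leader payoff 13.
- Light: BR = Z, leader payoff 10.
- Medium: BR = X, leader payoff 14.
- Heavy: BR = W, leader payoff 7.
Among 13, 10, 14, 7, the best is 14 at Medium. Subgame-perfect outcome: (Medium, X) with payoffs (14, 12).
Now find the simultaneous Nash equilibrium.
Delta's best replies: W→Medium; X→Medium; Y→Heavy; Z→Heavy.
Echo's best replies: Zero→Y; Light→Z; Medium→X; Heavy→W.
The unique mutual best reply is (Medium, X), giving (14, 12).
Sequential outcome (Medium, X) coincides with the Nash profile (Medium, X).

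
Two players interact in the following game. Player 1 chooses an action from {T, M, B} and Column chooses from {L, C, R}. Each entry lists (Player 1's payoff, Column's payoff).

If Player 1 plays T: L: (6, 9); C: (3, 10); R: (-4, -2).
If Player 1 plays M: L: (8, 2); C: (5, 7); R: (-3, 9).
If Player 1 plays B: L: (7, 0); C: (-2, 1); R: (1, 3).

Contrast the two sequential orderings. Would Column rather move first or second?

second

If Player 1 leads: Column's best replies are T→C, M→R, B→R; Player 1's induced payoffs 3, -3, 1; outcome (T, C), payoffs (3, 10).
If Column leads: Player 1's best replies are L→M, C→M, R→B; Column's induced payoffs 2, 7, 3; outcome (M, C), payoffs (5, 7).
Column gets 7 moving first and 10 moving second, so Column prefers to move second.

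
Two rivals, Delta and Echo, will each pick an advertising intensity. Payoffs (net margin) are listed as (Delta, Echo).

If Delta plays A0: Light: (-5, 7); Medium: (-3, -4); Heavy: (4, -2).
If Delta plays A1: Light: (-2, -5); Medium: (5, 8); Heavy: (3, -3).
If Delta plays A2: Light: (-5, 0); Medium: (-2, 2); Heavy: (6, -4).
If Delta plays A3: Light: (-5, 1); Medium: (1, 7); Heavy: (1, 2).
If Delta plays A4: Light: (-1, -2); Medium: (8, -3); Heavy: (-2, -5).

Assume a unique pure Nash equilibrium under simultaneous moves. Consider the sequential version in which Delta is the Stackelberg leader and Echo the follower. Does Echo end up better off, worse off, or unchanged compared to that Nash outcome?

better off

Work backward from Echo's decision.
- A0: BR = Light, leader payoff -5.
- A1: BR = Medium, leader payoff 5.
- A2: BR = Medium, leader payoff -2.
- A3: BR = Medium, leader payoff 1.
- A4: BR = Light, leader payoff -1.
Among -5, 5, -2, 1, -1, the best is 5 at A1. Subgame-perfect outcome: (A1, Medium) with payoffs (5, 8).
For the simultaneous game, intersect best replies.
Delta's best replies: Light→A4; Medium→A4; Heavy→A2.
Echo's best replies: A0→Light; A1→Medium; A2→Medium; A3→Medium; A4→Light.
The unique mutual best reply is (A4, Light), giving (-1, -2).
Echo earns 8 sequentially versus -2 at the Nash outcome: better off.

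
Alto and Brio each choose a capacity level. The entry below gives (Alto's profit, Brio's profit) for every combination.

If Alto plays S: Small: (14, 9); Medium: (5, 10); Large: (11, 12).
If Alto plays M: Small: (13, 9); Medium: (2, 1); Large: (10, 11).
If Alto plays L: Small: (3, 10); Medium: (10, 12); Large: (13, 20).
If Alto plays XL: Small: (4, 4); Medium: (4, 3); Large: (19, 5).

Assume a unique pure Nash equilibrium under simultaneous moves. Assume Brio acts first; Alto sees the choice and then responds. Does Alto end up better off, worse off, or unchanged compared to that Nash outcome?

Alto best-responds to each possible Brio move:
- Small → Alto plays S (best of 14, 13, 3, 4); Brio gets 9.
- Medium → Alto plays L (best of 5, 2, 10, 4); Brio gets 12.
- Large → Alto plays XL (best of 11, 10, 13, 19); Brio gets 5.
Maximizing over 9, 12, 5, Brio chooses Medium. Subgame-perfect outcome: (L, Medium) with payoffs (10, 12).
Under simultaneous play:
Alto's best replies: Small→S; Medium→L; Large→XL.
Brio's best replies: S→Large; M→Large; L→Large; XL→Large.
The unique mutual best reply is (XL, Large), giving (19, 5).
Alto earns 10 sequentially versus 19 at the Nash outcome: worse off.

worse off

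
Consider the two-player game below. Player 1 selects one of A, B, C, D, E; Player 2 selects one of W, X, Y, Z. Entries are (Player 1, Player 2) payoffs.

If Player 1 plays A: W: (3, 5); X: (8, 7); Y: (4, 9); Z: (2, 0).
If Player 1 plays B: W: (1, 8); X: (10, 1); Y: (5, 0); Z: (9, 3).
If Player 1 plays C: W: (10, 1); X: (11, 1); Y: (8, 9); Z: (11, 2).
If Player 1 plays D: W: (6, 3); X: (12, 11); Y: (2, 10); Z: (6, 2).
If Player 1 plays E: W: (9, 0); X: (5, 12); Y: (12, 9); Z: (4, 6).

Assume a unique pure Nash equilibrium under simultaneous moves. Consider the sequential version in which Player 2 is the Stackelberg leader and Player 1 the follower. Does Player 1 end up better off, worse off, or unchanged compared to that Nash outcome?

Work backward from Player 1's decision.
- W: BR = C, leader payoff 1.
- X: BR = D, leader payoff 11.
- Y: BR = E, leader payoff 9.
- Z: BR = C, leader payoff 2.
Among 1, 11, 9, 2, the best is 11 at X. Subgame-perfect outcome: (D, X) with payoffs (12, 11).
Now find the simultaneous Nash equilibrium.
Player 1's best replies: W→C; X→D; Y→E; Z→C.
Player 2's best replies: A→Y; B→W; C→Y; D→X; E→X.
Only (D, X) has each player best-responding; Nash payoffs (12, 11).
Player 1 earns 12 sequentially versus 12 at the Nash outcome: unchanged.

unchanged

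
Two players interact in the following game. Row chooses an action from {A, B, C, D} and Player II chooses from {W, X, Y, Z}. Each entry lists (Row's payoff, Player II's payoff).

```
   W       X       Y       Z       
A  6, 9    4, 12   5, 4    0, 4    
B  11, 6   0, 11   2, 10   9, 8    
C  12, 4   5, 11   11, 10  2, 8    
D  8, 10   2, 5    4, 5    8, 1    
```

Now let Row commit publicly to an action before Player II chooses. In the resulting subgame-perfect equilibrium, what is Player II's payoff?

Player II best-responds to each possible Row move:
- A: BR = X, leader payoff 4.
- B: BR = X, leader payoff 0.
- C: BR = X, leader payoff 5.
- D: BR = W, leader payoff 8.
Among 4, 0, 5, 8, the best is 8 at D. Subgame-perfect outcome: (D, W) with payoffs (8, 10).

10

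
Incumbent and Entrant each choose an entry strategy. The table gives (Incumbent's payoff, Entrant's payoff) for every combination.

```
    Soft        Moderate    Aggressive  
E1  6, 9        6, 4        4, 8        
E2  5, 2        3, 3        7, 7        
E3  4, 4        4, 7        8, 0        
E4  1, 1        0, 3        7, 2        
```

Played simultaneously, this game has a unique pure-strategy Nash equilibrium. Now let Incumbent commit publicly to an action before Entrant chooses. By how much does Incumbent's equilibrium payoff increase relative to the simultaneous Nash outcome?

1

Backward induction with Incumbent moving first.
- E1: BR = Soft, leader payoff 6.
- E2: BR = Aggressive, leader payoff 7.
- E3: BR = Moderate, leader payoff 4.
- E4: BR = Moderate, leader payoff 0.
Among 6, 7, 4, 0, the best is 7 at E2. Subgame-perfect outcome: (E2, Aggressive) with payoffs (7, 7).
For the simultaneous game, intersect best replies.
Incumbent's best replies: Soft→E1; Moderate→E1; Aggressive→E3.
Entrant's best replies: E1→Soft; E2→Aggressive; E3→Moderate; E4→Moderate.
Only (E1, Soft) has each player best-responding; Nash payoffs (6, 9).
Incumbent's commitment gain: 7 − 6 = 1.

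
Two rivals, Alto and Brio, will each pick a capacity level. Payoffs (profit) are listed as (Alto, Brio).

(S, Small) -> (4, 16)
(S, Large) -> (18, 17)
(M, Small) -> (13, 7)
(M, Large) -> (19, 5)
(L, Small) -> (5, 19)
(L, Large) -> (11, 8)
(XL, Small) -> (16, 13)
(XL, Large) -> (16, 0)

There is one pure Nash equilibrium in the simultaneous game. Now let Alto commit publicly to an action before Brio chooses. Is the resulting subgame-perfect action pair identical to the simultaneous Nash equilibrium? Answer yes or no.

Work backward from Brio's decision.
- S: Brio compares 16, 17 and picks Large; Alto would get 18.
- M: Brio compares 7, 5 and picks Small; Alto would get 13.
- L: Brio compares 19, 8 and picks Small; Alto would get 5.
- XL: Brio compares 13, 0 and picks Small; Alto would get 16.
Alto's induced payoffs are 18, 13, 5, 16, so Alto commits to S. Subgame-perfect outcome: (S, Large) with payoffs (18, 17).
For the simultaneous game, intersect best replies.
Alto's best replies: Small→XL; Large→M.
Brio's best replies: S→Large; M→Small; L→Small; XL→Small.
Only (XL, Small) has each player best-responding; Nash payoffs (16, 13).
Sequential outcome (S, Large) differs from the Nash profile (XL, Small).

no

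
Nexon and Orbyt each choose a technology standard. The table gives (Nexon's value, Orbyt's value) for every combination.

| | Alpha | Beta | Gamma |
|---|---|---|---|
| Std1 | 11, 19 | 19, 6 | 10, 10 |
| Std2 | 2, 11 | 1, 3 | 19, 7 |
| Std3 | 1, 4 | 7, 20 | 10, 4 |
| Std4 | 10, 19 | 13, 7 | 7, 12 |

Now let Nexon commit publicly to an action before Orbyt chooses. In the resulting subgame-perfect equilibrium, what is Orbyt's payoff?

19

Work backward from Orbyt's decision.
- Std1: BR = Alpha, leader payoff 11.
- Std2: BR = Alpha, leader payoff 2.
- Std3: BR = Beta, leader payoff 7.
- Std4: BR = Alpha, leader payoff 10.
Maximizing over 11, 2, 7, 10, Nexon chooses Std1. Subgame-perfect outcome: (Std1, Alpha) with payoffs (11, 19).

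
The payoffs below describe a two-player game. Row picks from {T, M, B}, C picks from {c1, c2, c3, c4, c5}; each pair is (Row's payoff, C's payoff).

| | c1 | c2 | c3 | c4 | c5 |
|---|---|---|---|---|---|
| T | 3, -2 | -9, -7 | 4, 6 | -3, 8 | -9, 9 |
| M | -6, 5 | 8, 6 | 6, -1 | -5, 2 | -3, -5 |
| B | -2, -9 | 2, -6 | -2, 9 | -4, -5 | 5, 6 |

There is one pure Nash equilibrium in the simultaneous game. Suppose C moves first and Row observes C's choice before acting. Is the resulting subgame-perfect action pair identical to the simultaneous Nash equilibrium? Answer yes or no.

Backward induction with C moving first.
- c1: BR = T, leader payoff -2.
- c2: BR = M, leader payoff 6.
- c3: BR = M, leader payoff -1.
- c4: BR = T, leader payoff 8.
- c5: BR = B, leader payoff 6.
Maximizing over -2, 6, -1, 8, 6, C chooses c4. Subgame-perfect outcome: (T, c4) with payoffs (-3, 8).
Under simultaneous play:
Row's best replies: c1→T; c2→M; c3→M; c4→T; c5→B.
C's best replies: T→c5; M→c2; B→c3.
Only (M, c2) has each player best-responding; Nash payoffs (8, 6).
Sequential outcome (T, c4) differs from the Nash profile (M, c2).

no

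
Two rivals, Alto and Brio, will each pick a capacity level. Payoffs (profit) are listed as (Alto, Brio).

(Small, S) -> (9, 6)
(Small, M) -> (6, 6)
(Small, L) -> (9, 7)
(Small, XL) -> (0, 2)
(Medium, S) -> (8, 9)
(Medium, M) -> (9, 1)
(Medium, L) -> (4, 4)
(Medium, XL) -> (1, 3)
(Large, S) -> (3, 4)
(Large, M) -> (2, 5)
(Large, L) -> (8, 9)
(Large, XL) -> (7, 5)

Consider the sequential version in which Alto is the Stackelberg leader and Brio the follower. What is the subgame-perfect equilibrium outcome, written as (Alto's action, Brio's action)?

Work backward from Brio's decision.
- Small → Brio plays L (best of 6, 6, 7, 2); Alto gets 9.
- Medium → Brio plays S (best of 9, 1, 4, 3); Alto gets 8.
- Large → Brio plays L (best of 4, 5, 9, 5); Alto gets 8.
Alto's induced payoffs are 9, 8, 8, so Alto commits to Small. Subgame-perfect outcome: (Small, L) with payoffs (9, 7).

(Small, L)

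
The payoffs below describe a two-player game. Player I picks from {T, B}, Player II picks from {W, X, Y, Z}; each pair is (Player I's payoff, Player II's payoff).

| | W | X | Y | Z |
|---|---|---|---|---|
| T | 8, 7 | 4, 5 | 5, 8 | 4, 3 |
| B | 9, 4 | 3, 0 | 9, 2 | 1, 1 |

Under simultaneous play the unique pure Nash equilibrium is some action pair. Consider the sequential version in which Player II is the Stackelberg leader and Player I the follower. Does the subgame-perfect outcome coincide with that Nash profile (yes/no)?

no

Player I best-responds to each possible Player II move:
- W: BR = B, leader payoff 4.
- X: BR = T, leader payoff 5.
- Y: BR = B, leader payoff 2.
- Z: BR = T, leader payoff 3.
Player II's induced payoffs are 4, 5, 2, 3, so Player II commits to X. Subgame-perfect outcome: (T, X) with payoffs (4, 5).
For the simultaneous game, intersect best replies.
Player I's best replies: W→B; X→T; Y→B; Z→T.
Player II's best replies: T→Y; B→W.
Only (B, W) has each player best-responding; Nash payoffs (9, 4).
Sequential outcome (T, X) differs from the Nash profile (B, W).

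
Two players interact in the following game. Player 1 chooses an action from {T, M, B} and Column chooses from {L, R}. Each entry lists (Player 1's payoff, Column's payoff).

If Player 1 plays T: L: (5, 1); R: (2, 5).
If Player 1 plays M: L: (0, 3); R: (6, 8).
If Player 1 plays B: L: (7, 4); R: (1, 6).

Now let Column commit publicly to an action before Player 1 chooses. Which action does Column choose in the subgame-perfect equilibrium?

R

Work backward from Player 1's decision.
- L: BR = B, leader payoff 4.
- R: BR = M, leader payoff 8.
Column's induced payoffs are 4, 8, so Column commits to R. Subgame-perfect outcome: (M, R) with payoffs (6, 8).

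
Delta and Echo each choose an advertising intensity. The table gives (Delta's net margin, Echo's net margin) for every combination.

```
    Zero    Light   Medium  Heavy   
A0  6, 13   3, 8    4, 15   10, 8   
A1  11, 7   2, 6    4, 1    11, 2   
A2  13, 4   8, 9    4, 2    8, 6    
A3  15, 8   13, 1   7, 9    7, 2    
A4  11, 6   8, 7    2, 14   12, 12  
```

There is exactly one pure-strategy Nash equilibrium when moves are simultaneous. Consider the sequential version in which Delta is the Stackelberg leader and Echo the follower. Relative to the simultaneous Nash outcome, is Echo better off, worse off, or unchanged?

Echo best-responds to each possible Delta move:
- A0 → Echo plays Medium (best of 13, 8, 15, 8); Delta gets 4.
- A1 → Echo plays Zero (best of 7, 6, 1, 2); Delta gets 11.
- A2 → Echo plays Light (best of 4, 9, 2, 6); Delta gets 8.
- A3 → Echo plays Medium (best of 8, 1, 9, 2); Delta gets 7.
- A4 → Echo plays Medium (best of 6, 7, 14, 12); Delta gets 2.
Maximizing over 4, 11, 8, 7, 2, Delta chooses A1. Subgame-perfect outcome: (A1, Zero) with payoffs (11, 7).
Now find the simultaneous Nash equilibrium.
Delta's best replies: Zero→A3; Light→A3; Medium→A3; Heavy→A4.
Echo's best replies: A0→Medium; A1→Zero; A2→Light; A3→Medium; A4→Medium.
Only (A3, Medium) has each player best-responding; Nash payoffs (7, 9).
Echo earns 7 sequentially versus 9 at the Nash outcome: worse off.

worse off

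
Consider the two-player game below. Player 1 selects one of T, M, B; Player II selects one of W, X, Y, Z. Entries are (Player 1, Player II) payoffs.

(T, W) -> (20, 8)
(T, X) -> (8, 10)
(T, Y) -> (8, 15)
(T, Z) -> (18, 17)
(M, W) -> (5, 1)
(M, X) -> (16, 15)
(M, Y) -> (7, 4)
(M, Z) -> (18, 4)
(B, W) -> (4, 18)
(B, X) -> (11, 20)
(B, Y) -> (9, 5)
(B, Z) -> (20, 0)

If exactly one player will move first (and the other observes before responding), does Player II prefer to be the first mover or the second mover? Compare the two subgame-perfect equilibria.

If Player 1 leads: Player II's best replies are T→Z, M→X, B→X; Player 1's induced payoffs 18, 16, 11; outcome (T, Z), payoffs (18, 17).
If Player II leads: Player 1's best replies are W→T, X→M, Y→B, Z→B; Player II's induced payoffs 8, 15, 5, 0; outcome (M, X), payoffs (16, 15).
Player II gets 15 moving first and 17 moving second, so Player II prefers to move second.

second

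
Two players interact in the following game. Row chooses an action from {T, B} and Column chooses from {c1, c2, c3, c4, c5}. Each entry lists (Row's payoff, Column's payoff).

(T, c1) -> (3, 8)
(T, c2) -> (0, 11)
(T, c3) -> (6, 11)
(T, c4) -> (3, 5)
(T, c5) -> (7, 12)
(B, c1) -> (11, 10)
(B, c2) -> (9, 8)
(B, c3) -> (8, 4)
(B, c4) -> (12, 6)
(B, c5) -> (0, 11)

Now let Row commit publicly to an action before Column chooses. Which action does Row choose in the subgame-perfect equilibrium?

T

Solve by backward induction (Row leads).
- T: Column compares 8, 11, 11, 5, 12 and picks c5; Row would get 7.
- B: Column compares 10, 8, 4, 6, 11 and picks c5; Row would get 0.
Row's induced payoffs are 7, 0, so Row commits to T. Subgame-perfect outcome: (T, c5) with payoffs (7, 12).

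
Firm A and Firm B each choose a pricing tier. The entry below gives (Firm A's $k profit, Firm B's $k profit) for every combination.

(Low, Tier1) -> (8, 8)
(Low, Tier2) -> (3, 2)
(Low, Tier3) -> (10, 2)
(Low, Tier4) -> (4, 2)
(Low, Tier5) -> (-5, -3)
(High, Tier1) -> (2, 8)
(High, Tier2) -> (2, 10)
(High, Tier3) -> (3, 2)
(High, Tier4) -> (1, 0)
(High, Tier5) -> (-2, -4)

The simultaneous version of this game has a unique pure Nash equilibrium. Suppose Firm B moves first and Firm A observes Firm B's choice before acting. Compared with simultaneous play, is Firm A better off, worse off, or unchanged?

Backward induction with Firm B moving first.
- Tier1 → Firm A plays Low (best of 8, 2); Firm B gets 8.
- Tier2 → Firm A plays Low (best of 3, 2); Firm B gets 2.
- Tier3 → Firm A plays Low (best of 10, 3); Firm B gets 2.
- Tier4 → Firm A plays Low (best of 4, 1); Firm B gets 2.
- Tier5 → Firm A plays High (best of -5, -2); Firm B gets -4.
Firm B's induced payoffs are 8, 2, 2, 2, -4, so Firm B commits to Tier1. Subgame-perfect outcome: (Low, Tier1) with payoffs (8, 8).
For the simultaneous game, intersect best replies.
Firm A's best replies: Tier1→Low; Tier2→Low; Tier3→Low; Tier4→Low; Tier5→High.
Firm B's best replies: Low→Tier1; High→Tier2.
The unique mutual best reply is (Low, Tier1), giving (8, 8).
Firm A earns 8 sequentially versus 8 at the Nash outcome: unchanged.

unchanged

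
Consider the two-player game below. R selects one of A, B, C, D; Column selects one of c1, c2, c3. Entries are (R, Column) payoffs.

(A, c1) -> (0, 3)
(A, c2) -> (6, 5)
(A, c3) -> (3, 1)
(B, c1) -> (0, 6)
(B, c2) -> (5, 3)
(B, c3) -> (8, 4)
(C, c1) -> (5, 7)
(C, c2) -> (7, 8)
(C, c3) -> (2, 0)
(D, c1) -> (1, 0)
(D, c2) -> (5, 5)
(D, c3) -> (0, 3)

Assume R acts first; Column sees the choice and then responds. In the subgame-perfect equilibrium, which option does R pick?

Work backward from Column's decision.
- A: BR = c2, leader payoff 6.
- B: BR = c1, leader payoff 0.
- C: BR = c2, leader payoff 7.
- D: BR = c2, leader payoff 5.
R's induced payoffs are 6, 0, 7, 5, so R commits to C. Subgame-perfect outcome: (C, c2) with payoffs (7, 8).

C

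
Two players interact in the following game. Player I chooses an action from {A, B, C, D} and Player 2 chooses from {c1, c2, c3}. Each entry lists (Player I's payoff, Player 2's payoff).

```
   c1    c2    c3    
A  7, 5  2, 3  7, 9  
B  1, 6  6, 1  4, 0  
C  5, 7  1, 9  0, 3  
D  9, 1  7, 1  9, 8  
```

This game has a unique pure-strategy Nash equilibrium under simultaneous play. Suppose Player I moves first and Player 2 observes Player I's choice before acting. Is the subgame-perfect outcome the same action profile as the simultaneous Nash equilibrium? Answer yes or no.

yes

Player 2 best-responds to each possible Player I move:
- A: Player 2 compares 5, 3, 9 and picks c3; Player I would get 7.
- B: Player 2 compares 6, 1, 0 and picks c1; Player I would get 1.
- C: Player 2 compares 7, 9, 3 and picks c2; Player I would get 1.
- D: Player 2 compares 1, 1, 8 and picks c3; Player I would get 9.
Player I's induced payoffs are 7, 1, 1, 9, so Player I commits to D. Subgame-perfect outcome: (D, c3) with payoffs (9, 8).
Under simultaneous play:
Player I's best replies: c1→D; c2→D; c3→D.
Player 2's best replies: A→c3; B→c1; C→c2; D→c3.
Only (D, c3) has each player best-responding; Nash payoffs (9, 8).
Sequential outcome (D, c3) coincides with the Nash profile (D, c3).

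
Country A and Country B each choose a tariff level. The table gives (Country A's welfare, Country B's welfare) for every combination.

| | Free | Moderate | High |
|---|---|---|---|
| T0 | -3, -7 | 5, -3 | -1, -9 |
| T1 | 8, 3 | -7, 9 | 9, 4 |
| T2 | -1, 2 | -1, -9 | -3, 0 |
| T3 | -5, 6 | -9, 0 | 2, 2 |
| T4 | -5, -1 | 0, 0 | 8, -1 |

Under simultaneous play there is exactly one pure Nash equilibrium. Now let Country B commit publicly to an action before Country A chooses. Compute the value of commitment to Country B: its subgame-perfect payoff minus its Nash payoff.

Country A best-responds to each possible Country B move:
- Free: Country A compares -3, 8, -1, -5, -5 and picks T1; Country B would get 3.
- Moderate: Country A compares 5, -7, -1, -9, 0 and picks T0; Country B would get -3.
- High: Country A compares -1, 9, -3, 2, 8 and picks T1; Country B would get 4.
Maximizing over 3, -3, 4, Country B chooses High. Subgame-perfect outcome: (T1, High) with payoffs (9, 4).
Now find the simultaneous Nash equilibrium.
Country A's best replies: Free→T1; Moderate→T0; High→T1.
Country B's best replies: T0→Moderate; T1→Moderate; T2→Free; T3→Free; T4→Moderate.
Only (T0, Moderate) has each player best-responding; Nash payoffs (5, -3).
Country B's commitment gain: 4 − -3 = 7.

7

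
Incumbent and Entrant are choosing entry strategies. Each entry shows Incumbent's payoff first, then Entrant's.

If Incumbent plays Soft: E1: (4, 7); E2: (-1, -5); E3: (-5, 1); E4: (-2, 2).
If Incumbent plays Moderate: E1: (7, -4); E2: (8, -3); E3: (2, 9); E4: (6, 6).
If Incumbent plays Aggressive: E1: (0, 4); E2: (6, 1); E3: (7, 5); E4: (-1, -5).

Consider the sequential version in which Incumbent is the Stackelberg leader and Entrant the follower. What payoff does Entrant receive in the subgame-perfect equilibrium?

5

Entrant best-responds to each possible Incumbent move:
- Soft: BR = E1, leader payoff 4.
- Moderate: BR = E3, leader payoff 2.
- Aggressive: BR = E3, leader payoff 7.
Incumbent's induced payoffs are 4, 2, 7, so Incumbent commits to Aggressive. Subgame-perfect outcome: (Aggressive, E3) with payoffs (7, 5).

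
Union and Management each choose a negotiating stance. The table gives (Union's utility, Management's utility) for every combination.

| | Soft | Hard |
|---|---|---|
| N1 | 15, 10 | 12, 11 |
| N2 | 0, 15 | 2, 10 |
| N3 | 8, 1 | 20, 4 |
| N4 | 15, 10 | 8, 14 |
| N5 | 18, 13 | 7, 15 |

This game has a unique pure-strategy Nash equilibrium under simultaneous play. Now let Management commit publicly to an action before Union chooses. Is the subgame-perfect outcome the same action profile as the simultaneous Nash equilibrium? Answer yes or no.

no

Solve by backward induction (Management leads).
- Soft → Union plays N5 (best of 15, 0, 8, 15, 18); Management gets 13.
- Hard → Union plays N3 (best of 12, 2, 20, 8, 7); Management gets 4.
Management's induced payoffs are 13, 4, so Management commits to Soft. Subgame-perfect outcome: (N5, Soft) with payoffs (18, 13).
Under simultaneous play:
Union's best replies: Soft→N5; Hard→N3.
Management's best replies: N1→Hard; N2→Soft; N3→Hard; N4→Hard; N5→Hard.
The unique mutual best reply is (N3, Hard), giving (20, 4).
Sequential outcome (N5, Soft) differs from the Nash profile (N3, Hard).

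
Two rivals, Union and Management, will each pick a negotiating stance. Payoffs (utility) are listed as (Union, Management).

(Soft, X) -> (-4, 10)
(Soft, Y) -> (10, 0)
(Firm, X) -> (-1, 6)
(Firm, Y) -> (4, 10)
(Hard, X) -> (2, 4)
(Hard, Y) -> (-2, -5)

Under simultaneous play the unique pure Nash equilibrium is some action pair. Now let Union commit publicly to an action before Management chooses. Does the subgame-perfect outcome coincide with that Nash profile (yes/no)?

no

Backward induction with Union moving first.
- Soft → Management plays X (best of 10, 0); Union gets -4.
- Firm → Management plays Y (best of 6, 10); Union gets 4.
- Hard → Management plays X (best of 4, -5); Union gets 2.
Among -4, 4, 2, the best is 4 at Firm. Subgame-perfect outcome: (Firm, Y) with payoffs (4, 10).
Now find the simultaneous Nash equilibrium.
Union's best replies: X→Hard; Y→Soft.
Management's best replies: Soft→X; Firm→Y; Hard→X.
Only (Hard, X) has each player best-responding; Nash payoffs (2, 4).
Sequential outcome (Firm, Y) differs from the Nash profile (Hard, X).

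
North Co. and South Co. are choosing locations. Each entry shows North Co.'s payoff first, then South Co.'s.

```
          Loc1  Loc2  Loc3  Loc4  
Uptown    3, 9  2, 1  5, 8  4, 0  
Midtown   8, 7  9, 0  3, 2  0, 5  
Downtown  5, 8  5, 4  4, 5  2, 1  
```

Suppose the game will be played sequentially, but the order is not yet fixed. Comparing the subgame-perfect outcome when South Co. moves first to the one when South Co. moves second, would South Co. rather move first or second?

first

If North Co. leads: South Co.'s best replies are Uptown→Loc1, Midtown→Loc1, Downtown→Loc1; North Co.'s induced payoffs 3, 8, 5; outcome (Midtown, Loc1), payoffs (8, 7).
If South Co. leads: North Co.'s best replies are Loc1→Midtown, Loc2→Midtown, Loc3→Uptown, Loc4→Uptown; South Co.'s induced payoffs 7, 0, 8, 0; outcome (Uptown, Loc3), payoffs (5, 8).
South Co. gets 8 moving first and 7 moving second, so South Co. prefers to move first.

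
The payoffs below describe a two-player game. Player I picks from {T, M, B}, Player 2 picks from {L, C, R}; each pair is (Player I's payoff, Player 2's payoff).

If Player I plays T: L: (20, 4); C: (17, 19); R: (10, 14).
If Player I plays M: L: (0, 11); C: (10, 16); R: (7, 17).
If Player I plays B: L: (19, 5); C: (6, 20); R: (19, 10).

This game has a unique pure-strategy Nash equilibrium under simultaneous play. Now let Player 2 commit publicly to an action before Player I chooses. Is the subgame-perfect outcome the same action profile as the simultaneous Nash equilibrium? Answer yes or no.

yes

Work backward from Player I's decision.
- L: Player I compares 20, 0, 19 and picks T; Player 2 would get 4.
- C: Player I compares 17, 10, 6 and picks T; Player 2 would get 19.
- R: Player I compares 10, 7, 19 and picks B; Player 2 would get 10.
Among 4, 19, 10, the best is 19 at C. Subgame-perfect outcome: (T, C) with payoffs (17, 19).
For the simultaneous game, intersect best replies.
Player I's best replies: L→T; C→T; R→B.
Player 2's best replies: T→C; M→R; B→C.
Only (T, C) has each player best-responding; Nash payoffs (17, 19).
Sequential outcome (T, C) coincides with the Nash profile (T, C).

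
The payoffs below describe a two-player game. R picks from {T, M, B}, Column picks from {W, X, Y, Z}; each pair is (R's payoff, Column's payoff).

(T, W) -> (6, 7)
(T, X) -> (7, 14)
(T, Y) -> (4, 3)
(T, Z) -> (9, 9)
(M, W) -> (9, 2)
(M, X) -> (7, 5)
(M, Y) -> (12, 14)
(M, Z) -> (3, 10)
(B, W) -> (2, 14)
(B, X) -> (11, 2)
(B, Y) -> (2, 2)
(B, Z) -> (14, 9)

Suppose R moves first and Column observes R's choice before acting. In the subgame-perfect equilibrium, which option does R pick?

M

Backward induction with R moving first.
- T: Column compares 7, 14, 3, 9 and picks X; R would get 7.
- M: Column compares 2, 5, 14, 10 and picks Y; R would get 12.
- B: Column compares 14, 2, 2, 9 and picks W; R would get 2.
Maximizing over 7, 12, 2, R chooses M. Subgame-perfect outcome: (M, Y) with payoffs (12, 14).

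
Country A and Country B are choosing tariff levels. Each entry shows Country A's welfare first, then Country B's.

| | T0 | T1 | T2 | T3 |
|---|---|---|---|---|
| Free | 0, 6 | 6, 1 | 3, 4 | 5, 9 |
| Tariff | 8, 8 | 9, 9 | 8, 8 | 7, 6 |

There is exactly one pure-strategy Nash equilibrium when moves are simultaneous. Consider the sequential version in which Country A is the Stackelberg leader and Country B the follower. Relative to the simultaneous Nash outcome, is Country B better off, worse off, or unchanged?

Backward induction with Country A moving first.
- Free → Country B plays T3 (best of 6, 1, 4, 9); Country A gets 5.
- Tariff → Country B plays T1 (best of 8, 9, 8, 6); Country A gets 9.
Country A's induced payoffs are 5, 9, so Country A commits to Tariff. Subgame-perfect outcome: (Tariff, T1) with payoffs (9, 9).
Now find the simultaneous Nash equilibrium.
Country A's best replies: T0→Tariff; T1→Tariff; T2→Tariff; T3→Tariff.
Country B's best replies: Free→T3; Tariff→T1.
The unique mutual best reply is (Tariff, T1), giving (9, 9).
Country B earns 9 sequentially versus 9 at the Nash outcome: unchanged.

unchanged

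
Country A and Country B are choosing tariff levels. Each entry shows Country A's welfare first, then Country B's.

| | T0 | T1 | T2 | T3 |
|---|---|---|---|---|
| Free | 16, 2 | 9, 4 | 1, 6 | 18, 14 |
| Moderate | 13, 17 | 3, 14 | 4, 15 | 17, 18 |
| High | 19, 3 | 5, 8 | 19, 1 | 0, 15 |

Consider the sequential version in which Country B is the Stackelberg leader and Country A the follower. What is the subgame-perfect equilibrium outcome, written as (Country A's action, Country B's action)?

(Free, T3)

Backward induction with Country B moving first.
- T0 → Country A plays High (best of 16, 13, 19); Country B gets 3.
- T1 → Country A plays Free (best of 9, 3, 5); Country B gets 4.
- T2 → Country A plays High (best of 1, 4, 19); Country B gets 1.
- T3 → Country A plays Free (best of 18, 17, 0); Country B gets 14.
Maximizing over 3, 4, 1, 14, Country B chooses T3. Subgame-perfect outcome: (Free, T3) with payoffs (18, 14).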